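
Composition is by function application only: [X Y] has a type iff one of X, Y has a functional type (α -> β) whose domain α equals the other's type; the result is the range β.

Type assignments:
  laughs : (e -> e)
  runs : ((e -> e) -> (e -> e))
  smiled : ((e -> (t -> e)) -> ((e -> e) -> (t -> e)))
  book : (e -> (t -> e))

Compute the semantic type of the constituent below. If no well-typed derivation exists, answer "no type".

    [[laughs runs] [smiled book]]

(t -> e)

[laughs runs] — runs of type ((e -> e) -> (e -> e)) combines with laughs of type (e -> e): type (e -> e).
[smiled book] — smiled of type ((e -> (t -> e)) -> ((e -> e) -> (t -> e))) combines with book of type (e -> (t -> e)): type ((e -> e) -> (t -> e)).
[[laughs runs] [smiled book]] — [smiled book] of type ((e -> e) -> (t -> e)) combines with [laughs runs] of type (e -> e): type (t -> e).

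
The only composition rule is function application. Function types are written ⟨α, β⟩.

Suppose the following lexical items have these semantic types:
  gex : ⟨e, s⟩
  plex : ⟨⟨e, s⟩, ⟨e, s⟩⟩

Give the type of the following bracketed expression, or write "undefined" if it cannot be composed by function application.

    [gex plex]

⟨e, s⟩

[gex plex]: plex is ⟨⟨e, s⟩, ⟨e, s⟩⟩, gex is ⟨e, s⟩; result ⟨e, s⟩.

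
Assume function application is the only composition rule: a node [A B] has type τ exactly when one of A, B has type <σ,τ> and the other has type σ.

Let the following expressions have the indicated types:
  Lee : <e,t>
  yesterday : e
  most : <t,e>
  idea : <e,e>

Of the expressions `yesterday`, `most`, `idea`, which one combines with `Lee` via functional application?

yesterday — combines: Lee : <e,t> takes yesterday : e as argument, giving t.
most : <t,e> — Lee needs e; most needs t; neither fits.
idea : <e,e> — Lee needs e; idea needs e; neither fits.

yesterday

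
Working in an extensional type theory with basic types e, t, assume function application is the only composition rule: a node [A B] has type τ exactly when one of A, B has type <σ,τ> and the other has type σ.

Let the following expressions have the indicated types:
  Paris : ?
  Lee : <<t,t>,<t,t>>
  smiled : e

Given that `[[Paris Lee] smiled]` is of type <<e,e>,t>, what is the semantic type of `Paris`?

[[Paris Lee] smiled] must have type <<e,e>,t>. The sister smiled has type e; that is not a function onto <<e,e>,t>, so [Paris Lee] must be the functor, of type <e,<<e,e>,t>>.
[Paris Lee] must have type <e,<<e,e>,t>>. The sister Lee has type <<t,t>,<t,t>>; that is not a function onto <e,<<e,e>,t>>, so Paris must be the functor, of type <<<t,t>,<t,t>>,<e,<<e,e>,t>>>.

<<<t,t>,<t,t>>,<e,<<e,e>,t>>>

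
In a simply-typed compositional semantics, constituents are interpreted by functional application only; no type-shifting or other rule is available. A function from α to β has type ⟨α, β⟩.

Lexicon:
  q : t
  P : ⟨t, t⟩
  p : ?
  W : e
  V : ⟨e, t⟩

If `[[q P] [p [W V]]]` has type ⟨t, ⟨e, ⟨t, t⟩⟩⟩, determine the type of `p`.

At [[q P] [p [W V]]] (required: ⟨t, ⟨e, ⟨t, t⟩⟩⟩): [q P] is t, which is not a function with range ⟨t, ⟨e, ⟨t, t⟩⟩⟩; hence [p [W V]] is the functor — type ⟨t, ⟨t, ⟨e, ⟨t, t⟩⟩⟩⟩.
At [p [W V]] (required: ⟨t, ⟨t, ⟨e, ⟨t, t⟩⟩⟩⟩): [W V] is t, which is not a function with range ⟨t, ⟨t, ⟨e, ⟨t, t⟩⟩⟩⟩; hence p is the functor — type ⟨t, ⟨t, ⟨t, ⟨e, ⟨t, t⟩⟩⟩⟩⟩.

⟨t, ⟨t, ⟨t, ⟨e, ⟨t, t⟩⟩⟩⟩⟩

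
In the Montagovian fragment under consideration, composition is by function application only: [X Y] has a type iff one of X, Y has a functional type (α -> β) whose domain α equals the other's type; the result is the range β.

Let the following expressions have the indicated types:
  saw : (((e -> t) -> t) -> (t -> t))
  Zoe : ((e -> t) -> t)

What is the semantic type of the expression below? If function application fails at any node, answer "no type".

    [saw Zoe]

[saw Zoe]: saw is (((e -> t) -> t) -> (t -> t)), Zoe is ((e -> t) -> t); result (t -> t).

(t -> t)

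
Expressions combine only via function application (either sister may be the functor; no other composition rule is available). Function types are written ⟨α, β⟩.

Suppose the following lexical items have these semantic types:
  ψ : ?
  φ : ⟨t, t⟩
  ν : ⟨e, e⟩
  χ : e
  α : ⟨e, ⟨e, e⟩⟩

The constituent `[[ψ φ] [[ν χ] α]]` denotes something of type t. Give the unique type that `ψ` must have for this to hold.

⟨⟨t, t⟩, ⟨⟨e, e⟩, t⟩⟩

[[ψ φ] [[ν χ] α]] is required to be t. [[ν χ] α] : ⟨e, e⟩ cannot yield t as functor, so [ψ φ] : ⟨⟨e, e⟩, t⟩.
[ψ φ] is required to be ⟨⟨e, e⟩, t⟩. φ : ⟨t, t⟩ cannot yield ⟨⟨e, e⟩, t⟩ as functor, so ψ : ⟨⟨t, t⟩, ⟨⟨e, e⟩, t⟩⟩.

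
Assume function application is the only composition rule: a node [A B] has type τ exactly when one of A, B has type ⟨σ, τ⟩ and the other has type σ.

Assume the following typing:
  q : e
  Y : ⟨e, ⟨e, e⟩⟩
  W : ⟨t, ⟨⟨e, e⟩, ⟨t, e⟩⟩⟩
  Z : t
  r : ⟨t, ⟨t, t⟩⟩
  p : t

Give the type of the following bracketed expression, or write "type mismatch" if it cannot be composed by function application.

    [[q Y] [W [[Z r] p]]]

⟨t, e⟩

At [q Y], Y : ⟨e, ⟨e, e⟩⟩ takes q : e, giving ⟨e, e⟩.
At [Z r], r : ⟨t, ⟨t, t⟩⟩ takes Z : t, giving ⟨t, t⟩.
At [[Z r] p], [Z r] : ⟨t, t⟩ takes p : t, giving t.
At [W [[Z r] p]], W : ⟨t, ⟨⟨e, e⟩, ⟨t, e⟩⟩⟩ takes [[Z r] p] : t, giving ⟨⟨e, e⟩, ⟨t, e⟩⟩.
At [[q Y] [W [[Z r] p]]], [W [[Z r] p]] : ⟨⟨e, e⟩, ⟨t, e⟩⟩ takes [q Y] : ⟨e, e⟩, giving ⟨t, e⟩.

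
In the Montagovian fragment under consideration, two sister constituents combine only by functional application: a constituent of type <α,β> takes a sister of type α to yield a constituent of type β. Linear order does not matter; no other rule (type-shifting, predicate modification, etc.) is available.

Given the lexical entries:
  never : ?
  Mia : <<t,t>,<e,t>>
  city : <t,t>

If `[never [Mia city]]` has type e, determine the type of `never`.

[never [Mia city]] is required to be e. [Mia city] : <e,t> cannot yield e as functor, so never : <<e,t>,e>.

<<e,t>,e>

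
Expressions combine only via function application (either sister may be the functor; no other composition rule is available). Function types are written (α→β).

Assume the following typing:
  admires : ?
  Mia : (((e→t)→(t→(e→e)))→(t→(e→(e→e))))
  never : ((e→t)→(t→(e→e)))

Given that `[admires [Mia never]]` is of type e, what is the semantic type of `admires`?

((t→(e→(e→e)))→e)

At [admires [Mia never]] (required: e): [Mia never] is (t→(e→(e→e))), which is not a function with range e; hence admires is the functor — type ((t→(e→(e→e)))→e).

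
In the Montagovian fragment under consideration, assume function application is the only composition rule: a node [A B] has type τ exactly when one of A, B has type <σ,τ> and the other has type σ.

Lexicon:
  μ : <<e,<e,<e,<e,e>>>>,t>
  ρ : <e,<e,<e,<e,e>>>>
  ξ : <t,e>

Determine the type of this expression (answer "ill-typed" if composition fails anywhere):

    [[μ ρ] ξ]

e

[μ ρ]: <<e,<e,<e,<e,e>>>>,t> applied to <e,<e,<e,<e,e>>>> yields t.
[[μ ρ] ξ]: <t,e> applied to t yields e.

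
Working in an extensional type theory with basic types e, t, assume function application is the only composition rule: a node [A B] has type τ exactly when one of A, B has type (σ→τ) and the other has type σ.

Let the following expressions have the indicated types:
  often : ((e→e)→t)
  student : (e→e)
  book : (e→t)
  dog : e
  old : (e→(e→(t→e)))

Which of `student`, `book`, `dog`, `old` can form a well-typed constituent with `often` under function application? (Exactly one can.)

student — combines: often : ((e→e)→t) takes student : (e→e) as argument, giving t.
book : (e→t) — often needs (e→e); book needs e; neither fits.
dog : e — often needs (e→e); dog needs nothing (atomic); neither fits.
old : (e→(e→(t→e))) — often needs (e→e); old needs e; neither fits.

student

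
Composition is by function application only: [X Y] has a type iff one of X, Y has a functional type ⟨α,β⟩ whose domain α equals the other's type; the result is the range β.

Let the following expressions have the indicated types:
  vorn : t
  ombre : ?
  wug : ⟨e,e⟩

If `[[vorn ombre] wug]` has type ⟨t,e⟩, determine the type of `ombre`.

For [[vorn ombre] wug] to have type ⟨t,e⟩ with wug of type ⟨e,e⟩, [vorn ombre] must be the function: [vorn ombre] : ⟨⟨e,e⟩,⟨t,e⟩⟩.
For [vorn ombre] to have type ⟨⟨e,e⟩,⟨t,e⟩⟩ with vorn of type t, ombre must be the function: ombre : ⟨t,⟨⟨e,e⟩,⟨t,e⟩⟩⟩.

⟨t,⟨⟨e,e⟩,⟨t,e⟩⟩⟩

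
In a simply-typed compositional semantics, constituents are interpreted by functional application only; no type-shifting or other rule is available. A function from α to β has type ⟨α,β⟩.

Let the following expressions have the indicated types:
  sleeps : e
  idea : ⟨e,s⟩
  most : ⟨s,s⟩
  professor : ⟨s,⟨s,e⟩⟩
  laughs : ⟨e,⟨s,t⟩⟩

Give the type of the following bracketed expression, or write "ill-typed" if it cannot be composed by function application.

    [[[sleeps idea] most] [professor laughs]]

ill-typed

[sleeps idea]: functor idea : ⟨e,s⟩, argument sleeps : e; result s.
[[sleeps idea] most]: functor most : ⟨s,s⟩, argument [sleeps idea] : s; result s.
[professor laughs]: ⟨s,⟨s,e⟩⟩ and ⟨e,⟨s,t⟩⟩ cannot combine by function application — type clash.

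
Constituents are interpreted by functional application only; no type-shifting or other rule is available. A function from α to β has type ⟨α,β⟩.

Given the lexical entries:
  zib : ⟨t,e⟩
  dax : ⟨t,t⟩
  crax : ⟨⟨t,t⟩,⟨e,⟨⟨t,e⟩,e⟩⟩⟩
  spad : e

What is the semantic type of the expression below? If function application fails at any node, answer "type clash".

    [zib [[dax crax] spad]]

e

[dax crax]: ⟨⟨t,t⟩,⟨e,⟨⟨t,e⟩,e⟩⟩⟩ applied to ⟨t,t⟩ yields ⟨e,⟨⟨t,e⟩,e⟩⟩.
[[dax crax] spad]: ⟨e,⟨⟨t,e⟩,e⟩⟩ applied to e yields ⟨⟨t,e⟩,e⟩.
[zib [[dax crax] spad]]: ⟨⟨t,e⟩,e⟩ applied to ⟨t,e⟩ yields e.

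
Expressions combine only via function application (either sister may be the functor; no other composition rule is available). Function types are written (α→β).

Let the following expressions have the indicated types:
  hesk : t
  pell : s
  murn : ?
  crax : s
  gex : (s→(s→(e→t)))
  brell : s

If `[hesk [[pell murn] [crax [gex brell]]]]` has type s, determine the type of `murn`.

For [hesk [[pell murn] [crax [gex brell]]]] to have type s with hesk of type t, [[pell murn] [crax [gex brell]]] must be the function: [[pell murn] [crax [gex brell]]] : (t→s).
For [[pell murn] [crax [gex brell]]] to have type (t→s) with [crax [gex brell]] of type (e→t), [pell murn] must be the function: [pell murn] : ((e→t)→(t→s)).
For [pell murn] to have type ((e→t)→(t→s)) with pell of type s, murn must be the function: murn : (s→((e→t)→(t→s))).

(s→((e→t)→(t→s)))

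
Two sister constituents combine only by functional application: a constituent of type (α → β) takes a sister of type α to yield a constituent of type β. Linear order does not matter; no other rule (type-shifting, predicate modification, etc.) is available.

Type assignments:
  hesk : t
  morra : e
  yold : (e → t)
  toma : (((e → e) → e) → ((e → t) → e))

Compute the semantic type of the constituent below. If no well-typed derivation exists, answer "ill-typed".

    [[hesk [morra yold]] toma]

ill-typed

[morra yold]: (e → t) applied to e yields t.
[hesk [morra yold]]: t with t — neither is a function whose domain matches the other; composition fails here.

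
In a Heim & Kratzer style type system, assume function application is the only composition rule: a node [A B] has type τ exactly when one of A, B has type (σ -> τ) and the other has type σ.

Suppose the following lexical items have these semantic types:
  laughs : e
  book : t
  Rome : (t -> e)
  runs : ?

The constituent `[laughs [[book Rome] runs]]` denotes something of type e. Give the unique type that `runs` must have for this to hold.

(e -> (e -> e))

At [laughs [[book Rome] runs]] (required: e): laughs is e, which is not a function with range e; hence [[book Rome] runs] is the functor — type (e -> e).
At [[book Rome] runs] (required: (e -> e)): [book Rome] is e, which is not a function with range (e -> e); hence runs is the functor — type (e -> (e -> e)).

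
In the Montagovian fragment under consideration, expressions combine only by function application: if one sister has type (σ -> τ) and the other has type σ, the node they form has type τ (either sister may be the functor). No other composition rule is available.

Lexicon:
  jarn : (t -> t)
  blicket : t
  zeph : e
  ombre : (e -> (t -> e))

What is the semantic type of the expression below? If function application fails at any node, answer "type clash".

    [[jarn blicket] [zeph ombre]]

[jarn blicket]: jarn is (t -> t), blicket is t; result t.
[zeph ombre]: ombre is (e -> (t -> e)), zeph is e; result (t -> e).
[[jarn blicket] [zeph ombre]]: [zeph ombre] is (t -> e), [jarn blicket] is t; result e.

e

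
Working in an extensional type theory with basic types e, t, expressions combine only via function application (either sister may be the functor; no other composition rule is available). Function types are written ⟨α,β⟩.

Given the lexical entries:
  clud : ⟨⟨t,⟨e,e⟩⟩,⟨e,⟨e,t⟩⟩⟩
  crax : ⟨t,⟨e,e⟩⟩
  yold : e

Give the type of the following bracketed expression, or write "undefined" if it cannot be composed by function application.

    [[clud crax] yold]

⟨e,t⟩

At [clud crax], clud : ⟨⟨t,⟨e,e⟩⟩,⟨e,⟨e,t⟩⟩⟩ takes crax : ⟨t,⟨e,e⟩⟩, giving ⟨e,⟨e,t⟩⟩.
At [[clud crax] yold], [clud crax] : ⟨e,⟨e,t⟩⟩ takes yold : e, giving ⟨e,t⟩.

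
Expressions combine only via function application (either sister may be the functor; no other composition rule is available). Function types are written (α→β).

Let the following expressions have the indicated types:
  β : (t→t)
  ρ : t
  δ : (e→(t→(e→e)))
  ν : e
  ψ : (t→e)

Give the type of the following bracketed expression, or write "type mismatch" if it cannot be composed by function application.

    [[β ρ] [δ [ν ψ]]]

[β ρ]: (t→t) applied to t yields t.
[ν ψ]: e and (t→e) cannot combine by function application — type clash.

type mismatch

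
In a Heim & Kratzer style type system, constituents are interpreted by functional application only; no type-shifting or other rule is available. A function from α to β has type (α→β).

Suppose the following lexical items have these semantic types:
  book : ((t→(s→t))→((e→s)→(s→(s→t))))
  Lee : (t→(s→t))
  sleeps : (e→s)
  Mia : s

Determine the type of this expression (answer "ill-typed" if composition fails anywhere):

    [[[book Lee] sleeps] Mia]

(s→t)

[book Lee]: book is ((t→(s→t))→((e→s)→(s→(s→t)))), Lee is (t→(s→t)); result ((e→s)→(s→(s→t))).
[[book Lee] sleeps]: [book Lee] is ((e→s)→(s→(s→t))), sleeps is (e→s); result (s→(s→t)).
[[[book Lee] sleeps] Mia]: [[book Lee] sleeps] is (s→(s→t)), Mia is s; result (s→t).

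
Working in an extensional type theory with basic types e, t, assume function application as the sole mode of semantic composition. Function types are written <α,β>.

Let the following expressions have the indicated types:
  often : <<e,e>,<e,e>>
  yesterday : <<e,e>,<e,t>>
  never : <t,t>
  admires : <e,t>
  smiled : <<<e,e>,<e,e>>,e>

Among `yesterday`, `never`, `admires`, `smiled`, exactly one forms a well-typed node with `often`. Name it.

smiled

yesterday : <<e,e>,<e,t>> — no; often wants <e,e>, and yesterday wants <e,e>.
never : <t,t> — no; often wants <e,e>, and never wants t.
admires : <e,t> — no; often wants <e,e>, and admires wants e.
smiled — combines: smiled : <<<e,e>,<e,e>>,e> takes often : <<e,e>,<e,e>> as argument, giving e.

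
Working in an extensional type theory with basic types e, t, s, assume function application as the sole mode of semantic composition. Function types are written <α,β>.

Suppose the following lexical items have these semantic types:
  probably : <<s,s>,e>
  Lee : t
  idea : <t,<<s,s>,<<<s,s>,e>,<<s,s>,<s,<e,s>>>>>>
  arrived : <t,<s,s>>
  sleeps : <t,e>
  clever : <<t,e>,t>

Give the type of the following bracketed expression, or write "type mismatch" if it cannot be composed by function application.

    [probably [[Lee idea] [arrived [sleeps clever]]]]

<<s,s>,<s,<e,s>>>

[Lee idea]: <t,<<s,s>,<<<s,s>,e>,<<s,s>,<s,<e,s>>>>>> applied to t yields <<s,s>,<<<s,s>,e>,<<s,s>,<s,<e,s>>>>>.
[sleeps clever]: <<t,e>,t> applied to <t,e> yields t.
[arrived [sleeps clever]]: <t,<s,s>> applied to t yields <s,s>.
[[Lee idea] [arrived [sleeps clever]]]: <<s,s>,<<<s,s>,e>,<<s,s>,<s,<e,s>>>>> applied to <s,s> yields <<<s,s>,e>,<<s,s>,<s,<e,s>>>>.
[probably [[Lee idea] [arrived [sleeps clever]]]]: <<<s,s>,e>,<<s,s>,<s,<e,s>>>> applied to <<s,s>,e> yields <<s,s>,<s,<e,s>>>.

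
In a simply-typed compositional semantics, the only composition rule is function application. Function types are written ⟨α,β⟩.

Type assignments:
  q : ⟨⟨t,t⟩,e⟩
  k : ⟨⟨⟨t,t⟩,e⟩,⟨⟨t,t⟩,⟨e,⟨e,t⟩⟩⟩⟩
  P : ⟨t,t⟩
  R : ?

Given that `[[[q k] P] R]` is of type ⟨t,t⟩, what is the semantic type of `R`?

For [[[q k] P] R] to have type ⟨t,t⟩ with [[q k] P] of type ⟨e,⟨e,t⟩⟩, R must be the function: R : ⟨⟨e,⟨e,t⟩⟩,⟨t,t⟩⟩.

⟨⟨e,⟨e,t⟩⟩,⟨t,t⟩⟩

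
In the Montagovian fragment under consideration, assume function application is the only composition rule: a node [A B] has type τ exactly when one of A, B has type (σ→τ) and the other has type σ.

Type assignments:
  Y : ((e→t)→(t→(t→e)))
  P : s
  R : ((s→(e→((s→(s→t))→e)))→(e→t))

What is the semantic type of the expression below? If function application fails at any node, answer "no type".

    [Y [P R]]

no type

At [P R]: neither s nor ((s→(e→((s→(s→t))→e)))→(e→t)) can take the other as argument; the node is ill-typed.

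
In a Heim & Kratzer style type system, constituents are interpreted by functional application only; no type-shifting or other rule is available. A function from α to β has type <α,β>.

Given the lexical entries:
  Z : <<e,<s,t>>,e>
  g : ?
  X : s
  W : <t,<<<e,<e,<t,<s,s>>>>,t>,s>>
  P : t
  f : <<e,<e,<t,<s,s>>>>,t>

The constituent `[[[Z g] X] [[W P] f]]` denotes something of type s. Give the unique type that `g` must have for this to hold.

<<<e,<s,t>>,e>,<s,<s,s>>>

For [[[Z g] X] [[W P] f]] to have type s with [[W P] f] of type s, [[Z g] X] must be the function: [[Z g] X] : <s,s>.
For [[Z g] X] to have type <s,s> with X of type s, [Z g] must be the function: [Z g] : <s,<s,s>>.
For [Z g] to have type <s,<s,s>> with Z of type <<e,<s,t>>,e>, g must be the function: g : <<<e,<s,t>>,e>,<s,<s,s>>>.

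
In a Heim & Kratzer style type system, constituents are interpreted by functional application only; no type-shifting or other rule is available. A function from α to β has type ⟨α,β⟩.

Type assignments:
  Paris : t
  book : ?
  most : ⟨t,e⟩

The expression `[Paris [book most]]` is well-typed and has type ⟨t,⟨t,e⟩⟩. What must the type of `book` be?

[Paris [book most]] is required to be ⟨t,⟨t,e⟩⟩. Paris : t cannot yield ⟨t,⟨t,e⟩⟩ as functor, so [book most] : ⟨t,⟨t,⟨t,e⟩⟩⟩.
[book most] is required to be ⟨t,⟨t,⟨t,e⟩⟩⟩. most : ⟨t,e⟩ cannot yield ⟨t,⟨t,⟨t,e⟩⟩⟩ as functor, so book : ⟨⟨t,e⟩,⟨t,⟨t,⟨t,e⟩⟩⟩⟩.

⟨⟨t,e⟩,⟨t,⟨t,⟨t,e⟩⟩⟩⟩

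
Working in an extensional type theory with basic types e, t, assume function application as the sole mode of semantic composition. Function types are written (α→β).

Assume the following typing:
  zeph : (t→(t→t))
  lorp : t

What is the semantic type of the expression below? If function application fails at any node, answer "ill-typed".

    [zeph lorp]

[zeph lorp]: functor zeph : (t→(t→t)), argument lorp : t; result (t→t).

(t→t)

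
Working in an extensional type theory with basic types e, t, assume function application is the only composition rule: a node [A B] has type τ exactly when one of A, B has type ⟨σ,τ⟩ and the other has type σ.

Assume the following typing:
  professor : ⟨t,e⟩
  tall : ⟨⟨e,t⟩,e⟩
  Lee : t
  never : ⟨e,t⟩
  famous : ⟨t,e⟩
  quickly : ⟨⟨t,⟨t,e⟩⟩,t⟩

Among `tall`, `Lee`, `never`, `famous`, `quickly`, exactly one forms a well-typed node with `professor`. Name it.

Lee

tall : ⟨⟨e,t⟩,e⟩ — does not combine with professor.
Lee — combines: professor : ⟨t,e⟩ takes Lee : t as argument, giving e.
never : ⟨e,t⟩ — does not combine with professor.
famous : ⟨t,e⟩ — does not combine with professor.
quickly : ⟨⟨t,⟨t,e⟩⟩,t⟩ — does not combine with professor.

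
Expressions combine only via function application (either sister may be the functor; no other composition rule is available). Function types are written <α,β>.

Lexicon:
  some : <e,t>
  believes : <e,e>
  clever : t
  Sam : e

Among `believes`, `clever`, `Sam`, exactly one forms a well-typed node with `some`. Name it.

Sam

believes : <e,e> — neither side's domain matches the other.
clever : t — neither side's domain matches the other.
Sam — combines: some : <e,t> takes Sam : e as argument, giving t.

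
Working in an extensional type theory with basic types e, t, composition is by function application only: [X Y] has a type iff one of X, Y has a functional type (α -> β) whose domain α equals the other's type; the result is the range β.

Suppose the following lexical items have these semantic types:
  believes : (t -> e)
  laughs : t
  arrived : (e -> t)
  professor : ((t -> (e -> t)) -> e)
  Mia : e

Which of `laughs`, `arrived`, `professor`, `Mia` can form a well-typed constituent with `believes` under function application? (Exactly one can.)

laughs — combines: believes : (t -> e) takes laughs : t as argument, giving e.
arrived : (e -> t) — neither side's domain matches the other.
professor : ((t -> (e -> t)) -> e) — neither side's domain matches the other.
Mia : e — neither side's domain matches the other.

laughs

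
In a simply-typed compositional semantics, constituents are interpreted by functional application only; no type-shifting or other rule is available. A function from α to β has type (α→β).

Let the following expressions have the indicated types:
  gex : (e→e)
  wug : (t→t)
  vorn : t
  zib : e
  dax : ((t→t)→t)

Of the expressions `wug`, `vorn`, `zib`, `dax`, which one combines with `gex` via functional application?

wug : (t→t) — neither side's domain matches the other.
vorn : t — neither side's domain matches the other.
zib — combines: gex : (e→e) takes zib : e as argument, giving e.
dax : ((t→t)→t) — neither side's domain matches the other.

zib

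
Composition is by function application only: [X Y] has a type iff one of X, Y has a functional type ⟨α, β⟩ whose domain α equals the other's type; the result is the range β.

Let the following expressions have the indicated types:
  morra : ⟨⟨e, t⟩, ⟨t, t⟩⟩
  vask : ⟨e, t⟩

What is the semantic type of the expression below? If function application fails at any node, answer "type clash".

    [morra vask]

⟨t, t⟩

[morra vask]: morra is ⟨⟨e, t⟩, ⟨t, t⟩⟩, vask is ⟨e, t⟩; result ⟨t, t⟩.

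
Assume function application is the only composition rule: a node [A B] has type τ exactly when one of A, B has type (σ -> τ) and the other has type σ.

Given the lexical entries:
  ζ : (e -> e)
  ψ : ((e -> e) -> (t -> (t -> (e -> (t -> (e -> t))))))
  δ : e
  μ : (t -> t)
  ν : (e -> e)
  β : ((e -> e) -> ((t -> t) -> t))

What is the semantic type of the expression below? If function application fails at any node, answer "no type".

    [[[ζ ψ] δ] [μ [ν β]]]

no type

[ζ ψ]: functor ψ : ((e -> e) -> (t -> (t -> (e -> (t -> (e -> t)))))), argument ζ : (e -> e); result (t -> (t -> (e -> (t -> (e -> t))))).
[[ζ ψ] δ]: (t -> (t -> (e -> (t -> (e -> t))))) with e — neither is a function whose domain matches the other; composition fails here.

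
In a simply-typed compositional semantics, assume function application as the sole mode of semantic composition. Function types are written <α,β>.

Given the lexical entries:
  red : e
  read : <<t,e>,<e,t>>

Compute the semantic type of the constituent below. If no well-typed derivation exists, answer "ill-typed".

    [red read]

ill-typed

[red read]: e and <<t,e>,<e,t>> cannot combine by function application — type clash.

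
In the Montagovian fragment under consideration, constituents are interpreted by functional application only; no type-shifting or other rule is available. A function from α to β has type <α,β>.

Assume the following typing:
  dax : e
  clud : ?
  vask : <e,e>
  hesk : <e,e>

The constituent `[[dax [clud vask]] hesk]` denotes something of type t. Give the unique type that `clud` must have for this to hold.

<<e,e>,<e,<<e,e>,t>>>

For [[dax [clud vask]] hesk] to have type t with hesk of type <e,e>, [dax [clud vask]] must be the function: [dax [clud vask]] : <<e,e>,t>.
For [dax [clud vask]] to have type <<e,e>,t> with dax of type e, [clud vask] must be the function: [clud vask] : <e,<<e,e>,t>>.
For [clud vask] to have type <e,<<e,e>,t>> with vask of type <e,e>, clud must be the function: clud : <<e,e>,<e,<<e,e>,t>>>.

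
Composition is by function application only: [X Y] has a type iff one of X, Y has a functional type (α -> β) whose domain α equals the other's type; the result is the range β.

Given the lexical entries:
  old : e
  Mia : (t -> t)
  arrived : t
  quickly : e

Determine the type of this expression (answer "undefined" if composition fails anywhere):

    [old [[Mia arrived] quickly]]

[Mia arrived]: (t -> t) applied to t yields t.
[[Mia arrived] quickly]: t with e — neither is a function whose domain matches the other; composition fails here.

undefined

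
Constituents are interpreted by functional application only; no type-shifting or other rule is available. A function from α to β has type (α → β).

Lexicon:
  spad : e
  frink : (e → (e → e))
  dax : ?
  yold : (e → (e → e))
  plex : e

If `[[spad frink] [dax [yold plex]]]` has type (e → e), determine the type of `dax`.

((e → e) → ((e → e) → (e → e)))

[[spad frink] [dax [yold plex]]] is required to be (e → e). [spad frink] : (e → e) cannot yield (e → e) as functor, so [dax [yold plex]] : ((e → e) → (e → e)).
[dax [yold plex]] is required to be ((e → e) → (e → e)). [yold plex] : (e → e) cannot yield ((e → e) → (e → e)) as functor, so dax : ((e → e) → ((e → e) → (e → e))).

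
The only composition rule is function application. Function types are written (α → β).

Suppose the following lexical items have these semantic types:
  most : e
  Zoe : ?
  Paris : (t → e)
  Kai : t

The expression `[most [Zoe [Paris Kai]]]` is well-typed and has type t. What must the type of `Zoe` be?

[most [Zoe [Paris Kai]]] must have type t. The sister most has type e; that is not a function onto t, so [Zoe [Paris Kai]] must be the functor, of type (e → t).
[Zoe [Paris Kai]] must have type (e → t). The sister [Paris Kai] has type e; that is not a function onto (e → t), so Zoe must be the functor, of type (e → (e → t)).

(e → (e → t))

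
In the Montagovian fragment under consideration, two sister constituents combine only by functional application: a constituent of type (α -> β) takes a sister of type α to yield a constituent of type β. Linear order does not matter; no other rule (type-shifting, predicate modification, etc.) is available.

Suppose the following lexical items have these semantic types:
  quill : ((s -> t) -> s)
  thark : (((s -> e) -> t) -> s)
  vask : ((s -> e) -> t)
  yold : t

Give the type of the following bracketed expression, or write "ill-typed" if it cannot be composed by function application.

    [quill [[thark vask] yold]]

ill-typed

[thark vask]: thark is (((s -> e) -> t) -> s), vask is ((s -> e) -> t); result s.
At [[thark vask] yold]: neither s nor t can take the other as argument; the node is ill-typed.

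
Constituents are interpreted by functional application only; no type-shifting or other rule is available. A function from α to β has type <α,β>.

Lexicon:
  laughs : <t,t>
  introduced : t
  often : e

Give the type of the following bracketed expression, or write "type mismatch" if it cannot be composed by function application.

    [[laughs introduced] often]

[laughs introduced]: <t,t> applied to t yields t.
At [[laughs introduced] often]: neither t nor e can take the other as argument; the node is ill-typed.

type mismatch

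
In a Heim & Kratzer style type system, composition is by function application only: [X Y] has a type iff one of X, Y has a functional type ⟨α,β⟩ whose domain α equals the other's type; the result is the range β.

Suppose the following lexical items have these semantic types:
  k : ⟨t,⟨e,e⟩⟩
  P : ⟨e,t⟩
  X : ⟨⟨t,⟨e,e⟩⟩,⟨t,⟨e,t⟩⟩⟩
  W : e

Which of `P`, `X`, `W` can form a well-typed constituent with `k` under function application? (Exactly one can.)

P : ⟨e,t⟩ — no; k wants t, and P wants e.
X — combines: X : ⟨⟨t,⟨e,e⟩⟩,⟨t,⟨e,t⟩⟩⟩ takes k : ⟨t,⟨e,e⟩⟩ as argument, giving ⟨t,⟨e,t⟩⟩.
W : e — no; k wants t, and W wants nothing (atomic).

X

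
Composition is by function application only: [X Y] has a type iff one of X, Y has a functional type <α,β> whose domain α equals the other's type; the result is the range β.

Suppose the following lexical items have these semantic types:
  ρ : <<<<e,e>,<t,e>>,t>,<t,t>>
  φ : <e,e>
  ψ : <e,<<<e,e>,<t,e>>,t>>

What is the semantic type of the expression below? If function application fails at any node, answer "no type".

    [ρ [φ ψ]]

no type

At [φ ψ]: neither <e,e> nor <e,<<<e,e>,<t,e>>,t>> can take the other as argument; the node is ill-typed.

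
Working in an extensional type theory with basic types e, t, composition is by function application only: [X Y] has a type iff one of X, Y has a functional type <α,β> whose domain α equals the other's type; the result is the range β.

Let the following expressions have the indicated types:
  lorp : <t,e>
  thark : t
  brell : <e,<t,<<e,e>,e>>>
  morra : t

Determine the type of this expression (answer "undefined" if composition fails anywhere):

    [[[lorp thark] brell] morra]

<<e,e>,e>

[lorp thark]: functor lorp : <t,e>, argument thark : t; result e.
[[lorp thark] brell]: functor brell : <e,<t,<<e,e>,e>>>, argument [lorp thark] : e; result <t,<<e,e>,e>>.
[[[lorp thark] brell] morra]: functor [[lorp thark] brell] : <t,<<e,e>,e>>, argument morra : t; result <<e,e>,e>.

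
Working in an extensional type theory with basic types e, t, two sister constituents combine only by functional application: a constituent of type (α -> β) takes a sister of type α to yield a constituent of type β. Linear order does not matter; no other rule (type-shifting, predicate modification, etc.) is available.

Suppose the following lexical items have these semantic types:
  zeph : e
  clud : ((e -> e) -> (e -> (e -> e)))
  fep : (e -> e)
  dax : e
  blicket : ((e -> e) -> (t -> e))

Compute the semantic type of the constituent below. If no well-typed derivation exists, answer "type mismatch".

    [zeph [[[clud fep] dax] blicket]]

[clud fep] — clud of type ((e -> e) -> (e -> (e -> e))) combines with fep of type (e -> e): type (e -> (e -> e)).
[[clud fep] dax] — [clud fep] of type (e -> (e -> e)) combines with dax of type e: type (e -> e).
[[[clud fep] dax] blicket] — blicket of type ((e -> e) -> (t -> e)) combines with [[clud fep] dax] of type (e -> e): type (t -> e).
[zeph [[[clud fep] dax] blicket]]: e and (t -> e) cannot combine by function application — type clash.

type mismatch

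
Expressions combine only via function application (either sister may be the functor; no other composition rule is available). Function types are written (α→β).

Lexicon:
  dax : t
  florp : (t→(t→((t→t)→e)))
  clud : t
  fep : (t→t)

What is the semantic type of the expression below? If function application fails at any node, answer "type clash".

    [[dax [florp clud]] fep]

[florp clud] — florp of type (t→(t→((t→t)→e))) combines with clud of type t: type (t→((t→t)→e)).
[dax [florp clud]] — [florp clud] of type (t→((t→t)→e)) combines with dax of type t: type ((t→t)→e).
[[dax [florp clud]] fep] — [dax [florp clud]] of type ((t→t)→e) combines with fep of type (t→t): type e.

e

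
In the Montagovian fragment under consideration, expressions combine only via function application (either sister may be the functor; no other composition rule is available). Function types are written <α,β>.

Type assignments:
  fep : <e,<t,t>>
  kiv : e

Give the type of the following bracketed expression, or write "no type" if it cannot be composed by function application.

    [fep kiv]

<t,t>

[fep kiv]: <e,<t,t>> applied to e yields <t,t>.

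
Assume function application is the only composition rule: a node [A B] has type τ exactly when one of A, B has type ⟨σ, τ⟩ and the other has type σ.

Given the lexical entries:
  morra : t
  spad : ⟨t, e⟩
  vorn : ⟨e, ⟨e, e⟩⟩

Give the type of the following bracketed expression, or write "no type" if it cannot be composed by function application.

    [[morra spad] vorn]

[morra spad]: ⟨t, e⟩ applied to t yields e.
[[morra spad] vorn]: ⟨e, ⟨e, e⟩⟩ applied to e yields ⟨e, e⟩.

⟨e, e⟩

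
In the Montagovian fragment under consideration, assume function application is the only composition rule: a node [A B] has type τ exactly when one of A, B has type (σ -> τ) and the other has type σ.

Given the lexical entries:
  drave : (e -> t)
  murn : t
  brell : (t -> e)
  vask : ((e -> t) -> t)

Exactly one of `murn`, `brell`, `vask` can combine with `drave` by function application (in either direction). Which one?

vask

murn : t — no; drave wants e, and murn wants nothing (atomic).
brell : (t -> e) — no; drave wants e, and brell wants t.
vask — combines: vask : ((e -> t) -> t) takes drave : (e -> t) as argument, giving t.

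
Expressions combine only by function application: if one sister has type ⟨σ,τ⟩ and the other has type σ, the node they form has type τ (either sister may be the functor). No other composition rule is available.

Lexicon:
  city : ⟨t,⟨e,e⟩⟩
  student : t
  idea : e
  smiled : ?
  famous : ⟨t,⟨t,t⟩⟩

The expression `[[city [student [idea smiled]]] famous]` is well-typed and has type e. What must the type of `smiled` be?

⟨e,⟨t,⟨⟨t,⟨e,e⟩⟩,⟨⟨t,⟨t,t⟩⟩,e⟩⟩⟩⟩

For [[city [student [idea smiled]]] famous] to have type e with famous of type ⟨t,⟨t,t⟩⟩, [city [student [idea smiled]]] must be the function: [city [student [idea smiled]]] : ⟨⟨t,⟨t,t⟩⟩,e⟩.
For [city [student [idea smiled]]] to have type ⟨⟨t,⟨t,t⟩⟩,e⟩ with city of type ⟨t,⟨e,e⟩⟩, [student [idea smiled]] must be the function: [student [idea smiled]] : ⟨⟨t,⟨e,e⟩⟩,⟨⟨t,⟨t,t⟩⟩,e⟩⟩.
For [student [idea smiled]] to have type ⟨⟨t,⟨e,e⟩⟩,⟨⟨t,⟨t,t⟩⟩,e⟩⟩ with student of type t, [idea smiled] must be the function: [idea smiled] : ⟨t,⟨⟨t,⟨e,e⟩⟩,⟨⟨t,⟨t,t⟩⟩,e⟩⟩⟩.
For [idea smiled] to have type ⟨t,⟨⟨t,⟨e,e⟩⟩,⟨⟨t,⟨t,t⟩⟩,e⟩⟩⟩ with idea of type e, smiled must be the function: smiled : ⟨e,⟨t,⟨⟨t,⟨e,e⟩⟩,⟨⟨t,⟨t,t⟩⟩,e⟩⟩⟩⟩.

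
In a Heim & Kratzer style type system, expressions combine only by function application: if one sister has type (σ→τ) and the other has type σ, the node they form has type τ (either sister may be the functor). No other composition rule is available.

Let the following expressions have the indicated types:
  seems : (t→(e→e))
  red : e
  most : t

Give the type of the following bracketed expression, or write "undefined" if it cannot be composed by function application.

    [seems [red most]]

[red most]: e with t — neither is a function whose domain matches the other; composition fails here.

undefined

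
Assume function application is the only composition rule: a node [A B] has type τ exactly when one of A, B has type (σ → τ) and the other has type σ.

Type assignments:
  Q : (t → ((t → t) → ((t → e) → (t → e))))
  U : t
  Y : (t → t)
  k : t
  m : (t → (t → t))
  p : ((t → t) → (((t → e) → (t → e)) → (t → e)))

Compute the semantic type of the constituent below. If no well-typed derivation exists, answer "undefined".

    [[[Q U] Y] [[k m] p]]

(t → e)

At [Q U], Q : (t → ((t → t) → ((t → e) → (t → e)))) takes U : t, giving ((t → t) → ((t → e) → (t → e))).
At [[Q U] Y], [Q U] : ((t → t) → ((t → e) → (t → e))) takes Y : (t → t), giving ((t → e) → (t → e)).
At [k m], m : (t → (t → t)) takes k : t, giving (t → t).
At [[k m] p], p : ((t → t) → (((t → e) → (t → e)) → (t → e))) takes [k m] : (t → t), giving (((t → e) → (t → e)) → (t → e)).
At [[[Q U] Y] [[k m] p]], [[k m] p] : (((t → e) → (t → e)) → (t → e)) takes [[Q U] Y] : ((t → e) → (t → e)), giving (t → e).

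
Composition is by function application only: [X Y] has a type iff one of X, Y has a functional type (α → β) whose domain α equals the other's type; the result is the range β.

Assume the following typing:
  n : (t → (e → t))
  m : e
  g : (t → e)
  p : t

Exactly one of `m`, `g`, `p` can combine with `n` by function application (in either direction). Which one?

p

m : e — neither side's domain matches the other.
g : (t → e) — neither side's domain matches the other.
p — combines: n : (t → (e → t)) takes p : t as argument, giving (e → t).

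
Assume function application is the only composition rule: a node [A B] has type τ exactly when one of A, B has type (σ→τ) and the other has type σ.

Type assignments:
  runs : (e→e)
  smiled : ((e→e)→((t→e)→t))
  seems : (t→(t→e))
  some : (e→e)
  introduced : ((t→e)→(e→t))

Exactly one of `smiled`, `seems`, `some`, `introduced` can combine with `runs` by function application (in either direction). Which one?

smiled — combines: smiled : ((e→e)→((t→e)→t)) takes runs : (e→e) as argument, giving ((t→e)→t).
seems : (t→(t→e)) — runs needs e; seems needs t; neither fits.
some : (e→e) — runs needs e; some needs e; neither fits.
introduced : ((t→e)→(e→t)) — runs needs e; introduced needs (t→e); neither fits.

smiled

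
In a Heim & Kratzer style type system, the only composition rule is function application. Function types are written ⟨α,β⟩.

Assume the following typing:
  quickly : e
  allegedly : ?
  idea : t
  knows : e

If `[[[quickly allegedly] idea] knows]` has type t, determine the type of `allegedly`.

[[[quickly allegedly] idea] knows] must have type t. The sister knows has type e; that is not a function onto t, so [[quickly allegedly] idea] must be the functor, of type ⟨e,t⟩.
[[quickly allegedly] idea] must have type ⟨e,t⟩. The sister idea has type t; that is not a function onto ⟨e,t⟩, so [quickly allegedly] must be the functor, of type ⟨t,⟨e,t⟩⟩.
[quickly allegedly] must have type ⟨t,⟨e,t⟩⟩. The sister quickly has type e; that is not a function onto ⟨t,⟨e,t⟩⟩, so allegedly must be the functor, of type ⟨e,⟨t,⟨e,t⟩⟩⟩.

⟨e,⟨t,⟨e,t⟩⟩⟩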